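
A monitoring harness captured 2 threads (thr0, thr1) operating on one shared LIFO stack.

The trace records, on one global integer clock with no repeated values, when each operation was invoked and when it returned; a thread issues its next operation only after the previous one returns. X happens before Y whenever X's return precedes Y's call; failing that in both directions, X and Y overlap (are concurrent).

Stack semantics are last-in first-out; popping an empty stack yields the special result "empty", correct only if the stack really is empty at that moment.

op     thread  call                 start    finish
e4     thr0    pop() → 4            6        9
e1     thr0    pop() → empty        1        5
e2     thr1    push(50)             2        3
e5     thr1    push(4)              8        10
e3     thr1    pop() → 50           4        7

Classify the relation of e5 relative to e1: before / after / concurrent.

after

e5 spans [8,10], e1 spans [1,5]
resp(e1)=5 < inv(e5)=8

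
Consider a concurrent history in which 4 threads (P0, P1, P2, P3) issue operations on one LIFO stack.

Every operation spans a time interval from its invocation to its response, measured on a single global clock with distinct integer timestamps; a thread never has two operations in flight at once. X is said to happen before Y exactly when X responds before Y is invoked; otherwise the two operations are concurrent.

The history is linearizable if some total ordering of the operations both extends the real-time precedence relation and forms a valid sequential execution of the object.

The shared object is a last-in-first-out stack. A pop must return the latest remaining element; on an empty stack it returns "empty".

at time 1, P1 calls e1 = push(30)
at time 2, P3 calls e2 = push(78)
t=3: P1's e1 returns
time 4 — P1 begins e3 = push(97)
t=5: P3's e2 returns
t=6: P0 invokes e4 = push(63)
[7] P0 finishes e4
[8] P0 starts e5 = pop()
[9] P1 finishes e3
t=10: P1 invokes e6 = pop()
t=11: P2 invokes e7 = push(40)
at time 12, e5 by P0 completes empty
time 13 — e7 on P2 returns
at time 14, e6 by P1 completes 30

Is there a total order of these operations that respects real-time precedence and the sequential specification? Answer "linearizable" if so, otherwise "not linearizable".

not linearizable

through event 11 a valid linearization exists; event 12 (e5 responding at time 12) ends that
the 5 completed operations admit 7 real-time orders; each fails the LIFO stack replay
every completion of the 2 pending operations (e6, e7) was checked; none linearizes
e.g. e1, e2, e3, e4, e5 (pending dropped): illegal at step 5, since e5 pop() → empty cannot apply there
e.g. e1, e2, e4, e3, e5 (pending dropped): illegal at step 5, since e5 pop() → empty cannot apply there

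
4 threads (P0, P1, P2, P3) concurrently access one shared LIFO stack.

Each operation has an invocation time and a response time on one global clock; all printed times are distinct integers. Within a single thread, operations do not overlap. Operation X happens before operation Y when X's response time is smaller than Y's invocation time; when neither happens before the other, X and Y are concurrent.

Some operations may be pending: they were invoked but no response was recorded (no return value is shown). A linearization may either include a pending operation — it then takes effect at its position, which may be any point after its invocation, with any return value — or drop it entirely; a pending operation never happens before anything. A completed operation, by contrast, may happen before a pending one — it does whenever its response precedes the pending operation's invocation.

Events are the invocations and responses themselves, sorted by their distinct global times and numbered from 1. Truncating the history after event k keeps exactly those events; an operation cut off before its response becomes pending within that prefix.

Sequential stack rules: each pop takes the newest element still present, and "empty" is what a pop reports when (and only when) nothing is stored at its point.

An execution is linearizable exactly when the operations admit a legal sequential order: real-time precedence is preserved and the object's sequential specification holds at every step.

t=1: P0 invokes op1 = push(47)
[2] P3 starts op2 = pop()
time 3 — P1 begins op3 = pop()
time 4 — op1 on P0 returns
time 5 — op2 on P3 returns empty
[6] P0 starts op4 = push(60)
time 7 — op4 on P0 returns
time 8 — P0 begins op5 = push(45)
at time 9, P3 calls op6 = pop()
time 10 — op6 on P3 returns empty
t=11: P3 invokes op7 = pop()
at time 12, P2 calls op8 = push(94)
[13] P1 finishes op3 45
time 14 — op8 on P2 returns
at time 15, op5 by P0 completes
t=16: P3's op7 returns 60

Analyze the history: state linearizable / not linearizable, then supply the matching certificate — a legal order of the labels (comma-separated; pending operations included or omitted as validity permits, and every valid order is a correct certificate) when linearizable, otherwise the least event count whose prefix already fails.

not linearizable — minimal violating prefix: 10 events

the violation lands at event 10, op6's response at time 10: events 1..9 linearize, events 1..10 do not
2 orders of the 4 completed LIFO stack ops respect real time; none is legal
completion choices over the 2 pending operations (op3, op5) were checked; none helps
for example op1, op2, op4, op6 (pending dropped) fails at step 2: op2 pop() → empty is not legal there
for example op2, op1, op4, op6 (pending dropped) fails at step 4: op6 pop() → empty is not legal there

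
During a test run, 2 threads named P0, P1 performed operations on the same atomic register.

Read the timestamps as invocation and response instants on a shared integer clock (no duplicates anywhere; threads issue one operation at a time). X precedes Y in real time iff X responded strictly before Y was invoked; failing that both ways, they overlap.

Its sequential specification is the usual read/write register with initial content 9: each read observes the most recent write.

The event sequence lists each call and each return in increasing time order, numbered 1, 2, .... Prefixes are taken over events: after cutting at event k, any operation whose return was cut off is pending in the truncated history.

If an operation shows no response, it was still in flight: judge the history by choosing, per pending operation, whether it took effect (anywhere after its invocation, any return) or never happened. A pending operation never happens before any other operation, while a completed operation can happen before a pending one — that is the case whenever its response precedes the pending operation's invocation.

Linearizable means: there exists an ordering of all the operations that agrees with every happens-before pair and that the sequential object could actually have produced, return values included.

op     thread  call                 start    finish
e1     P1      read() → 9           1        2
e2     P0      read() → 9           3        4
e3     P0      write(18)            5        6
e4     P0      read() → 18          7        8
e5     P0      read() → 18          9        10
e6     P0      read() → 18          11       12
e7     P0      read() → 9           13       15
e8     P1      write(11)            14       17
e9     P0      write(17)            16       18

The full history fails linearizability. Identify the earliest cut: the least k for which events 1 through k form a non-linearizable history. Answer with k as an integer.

15

events 1..14 are still linearizable — one witness is e1, e2, e3, e4, e5, e6:
1. e1 read() → 9, leaving value 9
2. e2 read() → 9, leaving value 9
3. e3 write(18), leaving value 18
4. e4 read() → 18, leaving value 18
5. e5 read() → 18, leaving value 18
6. e6 read() → 18, leaving value 18
event 15 — e7's response, time 15 — after it, nothing linearizes
completion choices over the 1 pending operation (e8) were checked; none helps
sample order e1, e2, e3, e4, e5, e6, e7 (pending dropped) stalls at step 7 — e7 read() → 9 has no legal effect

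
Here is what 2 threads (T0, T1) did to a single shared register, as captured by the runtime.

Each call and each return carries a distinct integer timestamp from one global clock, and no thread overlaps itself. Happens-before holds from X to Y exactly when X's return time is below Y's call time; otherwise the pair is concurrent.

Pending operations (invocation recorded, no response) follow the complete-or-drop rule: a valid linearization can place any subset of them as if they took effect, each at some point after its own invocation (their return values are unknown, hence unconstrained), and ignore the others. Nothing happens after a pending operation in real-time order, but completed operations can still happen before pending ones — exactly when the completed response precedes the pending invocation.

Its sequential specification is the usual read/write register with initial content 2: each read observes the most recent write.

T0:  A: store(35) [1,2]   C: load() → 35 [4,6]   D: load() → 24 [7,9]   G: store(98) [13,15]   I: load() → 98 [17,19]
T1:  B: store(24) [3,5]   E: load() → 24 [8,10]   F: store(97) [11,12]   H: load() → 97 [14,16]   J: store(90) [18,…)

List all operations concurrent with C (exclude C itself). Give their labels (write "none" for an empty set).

C spans [4,6]; an op avoiding the whole window 4..6 is ordered, any other is concurrent
A [1,2]: before
B [3,5]: concurrent
D [7,9]: after
E [8,10]: after
F [11,12]: after
G [13,15]: after
H [14,16]: after
I [17,19]: after
J [18,…): after

B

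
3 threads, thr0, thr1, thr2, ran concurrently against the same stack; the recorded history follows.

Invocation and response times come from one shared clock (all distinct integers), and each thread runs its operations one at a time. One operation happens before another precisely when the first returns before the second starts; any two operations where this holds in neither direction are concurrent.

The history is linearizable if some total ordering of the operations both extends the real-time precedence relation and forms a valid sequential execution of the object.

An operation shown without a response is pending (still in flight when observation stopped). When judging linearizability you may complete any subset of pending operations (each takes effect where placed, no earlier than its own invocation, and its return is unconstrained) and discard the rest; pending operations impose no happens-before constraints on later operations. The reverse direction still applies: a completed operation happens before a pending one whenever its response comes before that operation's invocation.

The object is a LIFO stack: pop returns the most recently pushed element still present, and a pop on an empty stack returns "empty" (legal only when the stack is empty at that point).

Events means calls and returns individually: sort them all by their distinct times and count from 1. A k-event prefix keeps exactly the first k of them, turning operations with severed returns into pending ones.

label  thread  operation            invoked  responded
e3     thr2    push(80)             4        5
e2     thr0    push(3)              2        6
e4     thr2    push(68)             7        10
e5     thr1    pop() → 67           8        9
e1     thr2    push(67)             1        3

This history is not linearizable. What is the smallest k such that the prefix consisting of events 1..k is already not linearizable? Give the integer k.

9

events 1..8 are linearizable; a witness order is e1, e2, e3:
1. e1 push(67), leaving stack <67>
2. e2 push(3), leaving stack <67,3>
3. e3 push(80), leaving stack <67,3,80>
include event 9 — e5 responding at 9 — and every candidate order breaks
no completion choice of the 1 pending operation (e4) rescues it — every subset was tried
for example e1, e2, e3, e5 (pending dropped) fails at step 4: e5 pop() → 67 is not legal there
for example e1, e3, e2, e5 (pending dropped) fails at step 4: e5 pop() → 67 is not legal there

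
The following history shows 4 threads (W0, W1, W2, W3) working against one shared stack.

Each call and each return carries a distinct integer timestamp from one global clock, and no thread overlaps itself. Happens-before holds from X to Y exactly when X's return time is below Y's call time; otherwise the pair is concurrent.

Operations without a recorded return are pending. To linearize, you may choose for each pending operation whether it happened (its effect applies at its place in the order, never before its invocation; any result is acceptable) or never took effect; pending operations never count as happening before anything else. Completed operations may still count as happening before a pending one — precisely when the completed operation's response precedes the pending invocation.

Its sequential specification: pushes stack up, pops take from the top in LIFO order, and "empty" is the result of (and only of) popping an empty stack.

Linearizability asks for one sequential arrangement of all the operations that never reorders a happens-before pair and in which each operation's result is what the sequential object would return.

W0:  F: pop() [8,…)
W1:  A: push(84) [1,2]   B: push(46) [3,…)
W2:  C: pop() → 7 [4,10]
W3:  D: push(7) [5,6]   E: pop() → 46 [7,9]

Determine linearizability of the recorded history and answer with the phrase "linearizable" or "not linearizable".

linearizable

one valid linearization: A, B, D, C, E
after step 1 (A push(84)): stack <84>
after step 2 (B push(46) (pending, included)): stack <84,46>
after step 3 (D push(7)): stack <84,46,7>
after step 4 (C pop() → 7): stack <84,46>
after step 5 (E pop() → 46): stack <84>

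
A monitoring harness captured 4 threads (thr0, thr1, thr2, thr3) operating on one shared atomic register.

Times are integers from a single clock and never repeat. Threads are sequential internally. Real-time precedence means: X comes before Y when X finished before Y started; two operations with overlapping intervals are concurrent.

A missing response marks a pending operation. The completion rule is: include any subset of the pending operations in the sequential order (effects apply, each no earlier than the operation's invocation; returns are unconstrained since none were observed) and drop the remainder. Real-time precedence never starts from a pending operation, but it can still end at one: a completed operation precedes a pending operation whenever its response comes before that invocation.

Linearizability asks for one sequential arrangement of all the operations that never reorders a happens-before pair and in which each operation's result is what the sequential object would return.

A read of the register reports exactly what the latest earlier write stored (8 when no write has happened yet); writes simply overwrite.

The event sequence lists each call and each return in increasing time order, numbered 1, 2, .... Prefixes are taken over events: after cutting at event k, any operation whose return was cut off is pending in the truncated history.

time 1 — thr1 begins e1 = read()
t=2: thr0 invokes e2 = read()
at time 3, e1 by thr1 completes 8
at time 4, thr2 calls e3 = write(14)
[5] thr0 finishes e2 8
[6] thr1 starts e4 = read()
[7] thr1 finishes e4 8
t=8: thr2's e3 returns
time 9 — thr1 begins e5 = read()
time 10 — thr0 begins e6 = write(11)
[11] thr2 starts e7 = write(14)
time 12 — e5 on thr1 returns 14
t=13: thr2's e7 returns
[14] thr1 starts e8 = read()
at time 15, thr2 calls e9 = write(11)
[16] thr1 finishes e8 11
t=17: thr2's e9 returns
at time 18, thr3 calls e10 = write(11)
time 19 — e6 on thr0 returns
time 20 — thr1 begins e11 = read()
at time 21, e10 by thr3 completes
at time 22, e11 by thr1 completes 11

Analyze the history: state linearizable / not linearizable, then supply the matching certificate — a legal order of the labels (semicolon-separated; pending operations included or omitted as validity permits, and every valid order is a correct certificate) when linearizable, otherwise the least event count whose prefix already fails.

step 1: e1 read() → 8 — value 8
step 2: e2 read() → 8 — value 8
step 3: e4 read() → 8 — value 8
step 4: e3 write(14) — value 14
step 5: e5 read() → 14 — value 14
step 6: e6 write(11) — value 11
step 7: e7 write(14) — value 14
step 8: e9 write(11) — value 11
step 9: e8 read() → 11 — value 11
step 10: e10 write(11) — value 11
step 11: e11 read() → 11 — value 11

linearizable — witness: e1; e2; e4; e3; e5; e6; e7; e9; e8; e10; e11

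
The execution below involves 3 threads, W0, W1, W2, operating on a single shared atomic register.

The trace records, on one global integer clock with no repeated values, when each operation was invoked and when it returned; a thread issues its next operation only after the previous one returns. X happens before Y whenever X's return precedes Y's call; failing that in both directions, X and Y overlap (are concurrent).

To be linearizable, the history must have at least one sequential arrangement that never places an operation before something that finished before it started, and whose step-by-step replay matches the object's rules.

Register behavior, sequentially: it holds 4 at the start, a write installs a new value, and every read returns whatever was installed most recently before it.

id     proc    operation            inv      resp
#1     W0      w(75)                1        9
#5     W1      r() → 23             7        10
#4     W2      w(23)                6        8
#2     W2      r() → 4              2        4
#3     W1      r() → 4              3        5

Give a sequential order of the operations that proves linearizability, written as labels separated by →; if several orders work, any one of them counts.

1. #2 r() → 4, leaving value 4
2. #3 r() → 4, leaving value 4
3. #1 w(75), leaving value 75
4. #4 w(23), leaving value 23
5. #5 r() → 23, leaving value 23

#2 → #3 → #1 → #4 → #5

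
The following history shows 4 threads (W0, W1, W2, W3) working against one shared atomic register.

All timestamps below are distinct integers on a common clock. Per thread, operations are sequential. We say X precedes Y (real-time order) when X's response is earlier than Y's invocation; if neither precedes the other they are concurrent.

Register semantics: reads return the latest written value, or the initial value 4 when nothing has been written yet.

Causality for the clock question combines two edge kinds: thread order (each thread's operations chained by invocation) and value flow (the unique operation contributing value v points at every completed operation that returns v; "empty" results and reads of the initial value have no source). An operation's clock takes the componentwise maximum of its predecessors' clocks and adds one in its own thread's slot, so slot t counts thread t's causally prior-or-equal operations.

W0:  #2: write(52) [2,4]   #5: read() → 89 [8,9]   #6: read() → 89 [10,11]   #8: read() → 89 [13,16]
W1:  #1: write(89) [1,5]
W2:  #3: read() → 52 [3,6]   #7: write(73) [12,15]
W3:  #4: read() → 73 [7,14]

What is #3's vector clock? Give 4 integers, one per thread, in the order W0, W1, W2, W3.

invoked at 1, #1 has no predecessors; its own W1 bump gives (0, 1, 0, 0)
invoked at 2, #2 has no predecessors; its own W0 bump gives (1, 0, 0, 0)
invoked at 3, #3 merges VC(#2)=(1, 0, 0, 0) and bumps W2's slot → (1, 0, 1, 0)
invoked at 12, #7 merges VC(#3)=(1, 0, 1, 0) and bumps W2's slot → (1, 0, 2, 0)
invoked at 8, #5 merges VC(#1)=(0, 1, 0, 0), VC(#2)=(1, 0, 0, 0) and bumps W0's slot → (2, 1, 0, 0)
invoked at 7, #4 merges VC(#7)=(1, 0, 2, 0) and bumps W3's slot → (1, 0, 2, 1)
invoked at 10, #6 merges VC(#1)=(0, 1, 0, 0), VC(#5)=(2, 1, 0, 0) and bumps W0's slot → (3, 1, 0, 0)
invoked at 13, #8 merges VC(#1)=(0, 1, 0, 0), VC(#6)=(3, 1, 0, 0) and bumps W0's slot → (4, 1, 0, 0)
target: VC(#3) = (1, 0, 1, 0)

(1, 0, 1, 0)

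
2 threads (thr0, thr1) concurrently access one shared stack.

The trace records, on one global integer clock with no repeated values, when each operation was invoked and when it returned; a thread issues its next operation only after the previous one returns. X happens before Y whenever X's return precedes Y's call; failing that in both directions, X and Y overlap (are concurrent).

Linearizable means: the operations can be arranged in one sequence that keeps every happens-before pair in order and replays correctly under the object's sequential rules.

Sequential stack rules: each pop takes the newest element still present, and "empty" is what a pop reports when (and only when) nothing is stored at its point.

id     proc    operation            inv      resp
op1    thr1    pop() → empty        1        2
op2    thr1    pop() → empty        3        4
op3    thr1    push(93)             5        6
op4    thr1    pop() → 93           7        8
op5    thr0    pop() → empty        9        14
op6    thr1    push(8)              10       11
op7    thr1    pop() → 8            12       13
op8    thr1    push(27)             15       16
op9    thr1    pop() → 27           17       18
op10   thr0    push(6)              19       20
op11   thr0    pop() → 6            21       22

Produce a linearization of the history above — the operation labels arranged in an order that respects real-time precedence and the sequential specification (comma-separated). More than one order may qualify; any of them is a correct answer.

1. op1 pop() → empty, leaving stack <>
2. op2 pop() → empty, leaving stack <>
3. op3 push(93), leaving stack <93>
4. op4 pop() → 93, leaving stack <>
5. op5 pop() → empty, leaving stack <>
6. op6 push(8), leaving stack <8>
7. op7 pop() → 8, leaving stack <>
8. op8 push(27), leaving stack <27>
9. op9 pop() → 27, leaving stack <>
10. op10 push(6), leaving stack <6>
11. op11 pop() → 6, leaving stack <>

op1, op2, op3, op4, op5, op6, op7, op8, op9, op10, op11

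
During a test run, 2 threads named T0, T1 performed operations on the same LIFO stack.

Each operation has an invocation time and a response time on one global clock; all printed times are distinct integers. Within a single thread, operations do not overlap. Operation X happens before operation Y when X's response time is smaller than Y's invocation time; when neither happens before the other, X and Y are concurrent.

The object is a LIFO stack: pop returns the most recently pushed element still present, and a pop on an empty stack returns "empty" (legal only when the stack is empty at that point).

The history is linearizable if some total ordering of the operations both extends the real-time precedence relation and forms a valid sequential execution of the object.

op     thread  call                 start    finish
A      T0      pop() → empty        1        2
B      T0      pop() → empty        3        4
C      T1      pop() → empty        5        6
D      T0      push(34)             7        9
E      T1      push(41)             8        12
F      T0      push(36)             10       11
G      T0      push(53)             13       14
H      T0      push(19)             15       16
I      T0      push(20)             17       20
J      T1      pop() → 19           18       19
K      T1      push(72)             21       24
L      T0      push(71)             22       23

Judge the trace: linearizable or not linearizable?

linearizable

one valid linearization: A, B, C, D, E, F, G, H, J, I, K, L
after step 1 (A pop() → empty): stack <>
after step 2 (B pop() → empty): stack <>
after step 3 (C pop() → empty): stack <>
after step 4 (D push(34)): stack <34>
after step 5 (E push(41)): stack <34,41>
after step 6 (F push(36)): stack <34,41,36>
after step 7 (G push(53)): stack <34,41,36,53>
after step 8 (H push(19)): stack <34,41,36,53,19>
after step 9 (J pop() → 19): stack <34,41,36,53>
after step 10 (I push(20)): stack <34,41,36,53,20>
after step 11 (K push(72)): stack <34,41,36,53,20,72>
after step 12 (L push(71)): stack <34,41,36,53,20,72,71>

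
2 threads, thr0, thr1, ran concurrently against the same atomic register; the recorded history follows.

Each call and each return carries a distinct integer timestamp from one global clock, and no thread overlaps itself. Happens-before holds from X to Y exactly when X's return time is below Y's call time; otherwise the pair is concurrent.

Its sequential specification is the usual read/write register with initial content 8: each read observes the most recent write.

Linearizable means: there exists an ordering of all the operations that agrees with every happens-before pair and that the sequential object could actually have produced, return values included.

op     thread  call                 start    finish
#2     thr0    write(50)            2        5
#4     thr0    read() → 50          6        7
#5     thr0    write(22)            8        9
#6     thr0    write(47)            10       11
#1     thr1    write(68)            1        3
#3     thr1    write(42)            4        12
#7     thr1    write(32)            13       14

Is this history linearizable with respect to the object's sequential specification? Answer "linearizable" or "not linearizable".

linearizable

a witness: #1, #2, #4, #3, #5, #6, #7
after step 1 (#1 write(68)): value 68
after step 2 (#2 write(50)): value 50
after step 3 (#4 read() → 50): value 50
after step 4 (#3 write(42)): value 42
after step 5 (#5 write(22)): value 22
after step 6 (#6 write(47)): value 47
after step 7 (#7 write(32)): value 32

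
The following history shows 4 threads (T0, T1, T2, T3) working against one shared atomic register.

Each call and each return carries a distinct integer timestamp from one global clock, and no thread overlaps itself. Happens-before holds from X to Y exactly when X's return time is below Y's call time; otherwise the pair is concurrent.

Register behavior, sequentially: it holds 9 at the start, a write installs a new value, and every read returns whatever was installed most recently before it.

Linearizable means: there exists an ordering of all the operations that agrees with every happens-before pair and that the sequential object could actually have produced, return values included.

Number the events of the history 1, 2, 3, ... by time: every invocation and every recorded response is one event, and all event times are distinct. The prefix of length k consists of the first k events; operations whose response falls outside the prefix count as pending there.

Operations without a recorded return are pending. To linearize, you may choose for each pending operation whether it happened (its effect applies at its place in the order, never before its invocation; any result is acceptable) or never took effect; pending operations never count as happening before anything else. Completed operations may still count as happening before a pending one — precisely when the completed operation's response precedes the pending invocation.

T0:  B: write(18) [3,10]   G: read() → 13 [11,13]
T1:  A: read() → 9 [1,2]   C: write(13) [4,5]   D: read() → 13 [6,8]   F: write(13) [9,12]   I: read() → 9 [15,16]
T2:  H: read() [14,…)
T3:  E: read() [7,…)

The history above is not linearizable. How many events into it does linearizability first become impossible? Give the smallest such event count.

one valid order for events 1..15 is A, B, C, D, E, F, G:
after step 1 (A read() → 9): value 9
after step 2 (B write(18)): value 18
after step 3 (C write(13)): value 13
after step 4 (D read() → 13): value 13
after step 5 (E read() (pending, included)): value 13
after step 6 (F write(13)): value 13
after step 7 (G read() → 13): value 13
include event 16 — I responding at 16 — and every candidate order breaks
no completion choice of the 2 pending operations (E, H) rescues it — every subset was tried
e.g. A, B, C, D, F, G, I (pending dropped): illegal at step 7, since I read() → 9 cannot apply there
e.g. A, B, C, D, G, F, I (pending dropped): illegal at step 7, since I read() → 9 cannot apply there

16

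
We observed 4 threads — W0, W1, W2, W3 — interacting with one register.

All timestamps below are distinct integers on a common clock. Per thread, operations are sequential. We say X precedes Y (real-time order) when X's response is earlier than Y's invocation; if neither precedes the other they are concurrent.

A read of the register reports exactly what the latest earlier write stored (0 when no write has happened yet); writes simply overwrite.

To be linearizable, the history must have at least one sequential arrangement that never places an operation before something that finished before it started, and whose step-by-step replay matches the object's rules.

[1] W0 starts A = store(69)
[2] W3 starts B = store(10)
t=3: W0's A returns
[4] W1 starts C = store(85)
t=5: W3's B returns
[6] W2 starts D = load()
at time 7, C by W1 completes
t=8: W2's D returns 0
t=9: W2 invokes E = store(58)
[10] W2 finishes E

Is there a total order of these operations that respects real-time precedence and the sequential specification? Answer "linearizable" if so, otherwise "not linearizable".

the violation lands at event 8, D's response at time 8: events 1..7 linearize, events 1..8 do not
checked exhaustively: 5 real-time-consistent orders of 4 completed operations, zero legal register replays
e.g. A, B, C, D: illegal at step 4, since D load() → 0 cannot apply there
e.g. A, B, D, C: illegal at step 3, since D load() → 0 cannot apply there

not linearizable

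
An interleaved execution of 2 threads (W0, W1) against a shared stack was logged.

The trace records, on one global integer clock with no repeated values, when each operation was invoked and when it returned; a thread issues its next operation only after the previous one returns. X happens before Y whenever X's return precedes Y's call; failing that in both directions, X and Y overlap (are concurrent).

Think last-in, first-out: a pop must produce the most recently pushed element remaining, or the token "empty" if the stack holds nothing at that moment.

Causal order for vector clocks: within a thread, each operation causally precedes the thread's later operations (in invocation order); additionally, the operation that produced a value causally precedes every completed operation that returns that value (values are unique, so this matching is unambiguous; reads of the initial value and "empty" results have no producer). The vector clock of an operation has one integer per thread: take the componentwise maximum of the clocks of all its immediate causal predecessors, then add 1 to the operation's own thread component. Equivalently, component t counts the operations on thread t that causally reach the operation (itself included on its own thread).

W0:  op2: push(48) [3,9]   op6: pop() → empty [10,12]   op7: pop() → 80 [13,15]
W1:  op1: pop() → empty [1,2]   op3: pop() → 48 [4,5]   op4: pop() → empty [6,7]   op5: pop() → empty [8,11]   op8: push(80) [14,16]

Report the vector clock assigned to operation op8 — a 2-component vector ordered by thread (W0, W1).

(1, 5)

op1, invoked 1, has no incoming edges; only W1's bump applies → (0, 1)
op2, invoked 3, has no incoming edges; only W0's bump applies → (1, 0)
from VC(op2)=(1, 0), op6 (invoked 10) maxes components and bumps W0 → (2, 0)
from VC(op1)=(0, 1), VC(op2)=(1, 0), op3 (invoked 4) maxes components and bumps W1 → (1, 2)
from VC(op3)=(1, 2), op4 (invoked 6) maxes components and bumps W1 → (1, 3)
from VC(op4)=(1, 3), op5 (invoked 8) maxes components and bumps W1 → (1, 4)
from VC(op5)=(1, 4), op8 (invoked 14) maxes components and bumps W1 → (1, 5)
from VC(op6)=(2, 0), VC(op8)=(1, 5), op7 (invoked 13) maxes components and bumps W0 → (3, 5)
target: VC(op8) = (1, 5)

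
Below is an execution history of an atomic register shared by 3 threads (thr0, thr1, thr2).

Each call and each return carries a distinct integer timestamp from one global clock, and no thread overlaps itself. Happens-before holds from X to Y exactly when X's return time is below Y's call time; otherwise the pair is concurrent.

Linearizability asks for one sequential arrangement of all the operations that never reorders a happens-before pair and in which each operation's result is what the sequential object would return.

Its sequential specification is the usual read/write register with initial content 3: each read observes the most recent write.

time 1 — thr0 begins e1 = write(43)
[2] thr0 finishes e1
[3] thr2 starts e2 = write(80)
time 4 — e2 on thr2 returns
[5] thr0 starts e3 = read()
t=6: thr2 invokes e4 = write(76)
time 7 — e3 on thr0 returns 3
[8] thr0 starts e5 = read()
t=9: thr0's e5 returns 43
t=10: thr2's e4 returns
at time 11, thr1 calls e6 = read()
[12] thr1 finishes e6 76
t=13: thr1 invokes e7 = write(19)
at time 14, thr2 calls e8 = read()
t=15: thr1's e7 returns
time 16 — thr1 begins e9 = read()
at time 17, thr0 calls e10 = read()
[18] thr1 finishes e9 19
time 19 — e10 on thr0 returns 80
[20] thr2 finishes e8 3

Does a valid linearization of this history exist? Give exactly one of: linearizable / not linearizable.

not linearizable

the violation lands at event 7, e3's response at time 7: events 1..6 linearize, events 1..7 do not
a single order respects real time; the 3 completed atomic register operations fail replay along it
including or dropping the 1 pending operation (e4) in any combination fails
e.g. e1, e2, e3 (pending dropped): illegal at step 3, since e3 read() → 3 cannot apply there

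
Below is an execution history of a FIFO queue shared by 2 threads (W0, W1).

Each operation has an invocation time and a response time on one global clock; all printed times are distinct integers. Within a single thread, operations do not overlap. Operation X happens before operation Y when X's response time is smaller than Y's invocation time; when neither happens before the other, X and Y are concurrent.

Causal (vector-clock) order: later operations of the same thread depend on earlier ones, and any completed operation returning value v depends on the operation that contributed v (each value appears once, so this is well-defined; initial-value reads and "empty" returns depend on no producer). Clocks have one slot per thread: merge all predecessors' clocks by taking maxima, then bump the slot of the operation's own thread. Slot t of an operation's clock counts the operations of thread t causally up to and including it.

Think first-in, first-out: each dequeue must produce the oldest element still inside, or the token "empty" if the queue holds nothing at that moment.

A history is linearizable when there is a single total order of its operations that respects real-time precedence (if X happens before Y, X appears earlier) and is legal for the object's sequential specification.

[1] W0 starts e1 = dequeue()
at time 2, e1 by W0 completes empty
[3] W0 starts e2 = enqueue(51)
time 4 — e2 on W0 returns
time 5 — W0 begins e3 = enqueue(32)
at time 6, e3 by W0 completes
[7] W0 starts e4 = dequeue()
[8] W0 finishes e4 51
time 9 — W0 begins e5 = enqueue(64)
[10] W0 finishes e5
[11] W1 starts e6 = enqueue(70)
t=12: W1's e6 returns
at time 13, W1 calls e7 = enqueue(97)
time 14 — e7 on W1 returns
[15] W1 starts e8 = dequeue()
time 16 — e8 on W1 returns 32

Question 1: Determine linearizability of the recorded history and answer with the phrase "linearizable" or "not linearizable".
linearizable

one valid linearization: e1, e2, e3, e4, e5, e6, e7, e8
after step 1 (e1 dequeue() → empty): queue <>
after step 2 (e2 enqueue(51)): queue <51>
after step 3 (e3 enqueue(32)): queue <51,32>
after step 4 (e4 dequeue() → 51): queue <32>
after step 5 (e5 enqueue(64)): queue <32,64>
after step 6 (e6 enqueue(70)): queue <32,64,70>
after step 7 (e7 enqueue(97)): queue <32,64,70,97>
after step 8 (e8 dequeue() → 32): queue <64,70,97>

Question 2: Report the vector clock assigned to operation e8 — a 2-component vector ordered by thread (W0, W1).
(3, 3)

root op e6, invoked 11: fresh clock plus W1's own tick → (0, 1)
root op e1, invoked 1: fresh clock plus W0's own tick → (1, 0)
from VC(e6)=(0, 1), e7 (invoked 13) maxes components and bumps W1 → (0, 2)
from VC(e1)=(1, 0), e2 (invoked 3) maxes components and bumps W0 → (2, 0)
from VC(e2)=(2, 0), e3 (invoked 5) maxes components and bumps W0 → (3, 0)
from VC(e2)=(2, 0), VC(e3)=(3, 0), e4 (invoked 7) maxes components and bumps W0 → (4, 0)
from VC(e4)=(4, 0), e5 (invoked 9) maxes components and bumps W0 → (5, 0)
from VC(e3)=(3, 0), VC(e7)=(0, 2), e8 (invoked 15) maxes components and bumps W1 → (3, 3)
target: VC(e8) = (3, 3)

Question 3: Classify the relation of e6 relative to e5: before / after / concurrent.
after

e6 spans [11,12], e5 spans [9,10]
resp(e5)=10 < inv(e6)=11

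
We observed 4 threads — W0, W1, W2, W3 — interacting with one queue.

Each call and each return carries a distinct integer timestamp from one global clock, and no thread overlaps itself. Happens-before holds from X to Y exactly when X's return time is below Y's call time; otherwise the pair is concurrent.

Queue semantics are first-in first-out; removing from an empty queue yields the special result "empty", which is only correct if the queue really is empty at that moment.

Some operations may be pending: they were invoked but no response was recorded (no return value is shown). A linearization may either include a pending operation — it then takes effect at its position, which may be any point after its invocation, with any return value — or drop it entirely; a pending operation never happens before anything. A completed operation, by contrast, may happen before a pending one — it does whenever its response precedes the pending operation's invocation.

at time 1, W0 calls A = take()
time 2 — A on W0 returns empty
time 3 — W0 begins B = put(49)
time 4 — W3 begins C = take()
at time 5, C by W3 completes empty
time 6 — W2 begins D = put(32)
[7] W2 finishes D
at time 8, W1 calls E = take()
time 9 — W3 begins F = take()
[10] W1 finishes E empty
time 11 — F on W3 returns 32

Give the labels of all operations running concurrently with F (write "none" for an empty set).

B, E

overlap test against F [9,11]: concurrent iff the interval meets 9..11
A [1,2]: before
B [3,…): concurrent
C [4,5]: before
D [6,7]: before
E [8,10]: concurrent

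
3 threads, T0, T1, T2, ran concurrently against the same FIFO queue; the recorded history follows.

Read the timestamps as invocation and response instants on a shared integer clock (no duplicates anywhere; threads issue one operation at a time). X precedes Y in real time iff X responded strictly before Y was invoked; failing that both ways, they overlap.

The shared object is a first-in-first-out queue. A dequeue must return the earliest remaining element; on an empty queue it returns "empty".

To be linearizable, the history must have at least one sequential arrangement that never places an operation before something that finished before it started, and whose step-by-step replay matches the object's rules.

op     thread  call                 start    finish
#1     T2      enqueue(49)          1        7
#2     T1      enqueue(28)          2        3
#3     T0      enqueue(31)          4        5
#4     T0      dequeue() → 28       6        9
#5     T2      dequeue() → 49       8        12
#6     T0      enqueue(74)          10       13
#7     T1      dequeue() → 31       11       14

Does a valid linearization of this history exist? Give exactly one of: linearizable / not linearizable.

linearizable

witness order: #1, #2, #3, #5, #4, #6, #7
1. #1 enqueue(49), leaving queue <49>
2. #2 enqueue(28), leaving queue <49,28>
3. #3 enqueue(31), leaving queue <49,28,31>
4. #5 dequeue() → 49, leaving queue <28,31>
5. #4 dequeue() → 28, leaving queue <31>
6. #6 enqueue(74), leaving queue <31,74>
7. #7 dequeue() → 31, leaving queue <74>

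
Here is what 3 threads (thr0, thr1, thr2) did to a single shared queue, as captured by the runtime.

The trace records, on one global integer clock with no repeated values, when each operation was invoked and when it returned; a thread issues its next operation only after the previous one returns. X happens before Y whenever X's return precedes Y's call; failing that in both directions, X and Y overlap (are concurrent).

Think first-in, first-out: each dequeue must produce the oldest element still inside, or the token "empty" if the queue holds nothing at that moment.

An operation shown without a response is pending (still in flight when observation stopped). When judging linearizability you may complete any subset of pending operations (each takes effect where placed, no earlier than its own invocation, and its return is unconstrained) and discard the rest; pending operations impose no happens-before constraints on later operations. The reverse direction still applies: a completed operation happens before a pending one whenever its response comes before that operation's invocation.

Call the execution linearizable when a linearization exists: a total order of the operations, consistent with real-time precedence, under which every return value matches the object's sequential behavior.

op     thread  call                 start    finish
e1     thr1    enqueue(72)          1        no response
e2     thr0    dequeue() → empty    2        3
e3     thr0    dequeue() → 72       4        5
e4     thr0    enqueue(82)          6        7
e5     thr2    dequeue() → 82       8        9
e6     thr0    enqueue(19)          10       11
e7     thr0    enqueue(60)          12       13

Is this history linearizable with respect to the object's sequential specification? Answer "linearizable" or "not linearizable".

linearizable

witness order: e2, e1, e3, e4, e5, e6, e7
step 1: e2 dequeue() → empty — queue <>
step 2: e1 enqueue(72) (pending, included) — queue <72>
step 3: e3 dequeue() → 72 — queue <>
step 4: e4 enqueue(82) — queue <82>
step 5: e5 dequeue() → 82 — queue <>
step 6: e6 enqueue(19) — queue <19>
step 7: e7 enqueue(60) — queue <19,60>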